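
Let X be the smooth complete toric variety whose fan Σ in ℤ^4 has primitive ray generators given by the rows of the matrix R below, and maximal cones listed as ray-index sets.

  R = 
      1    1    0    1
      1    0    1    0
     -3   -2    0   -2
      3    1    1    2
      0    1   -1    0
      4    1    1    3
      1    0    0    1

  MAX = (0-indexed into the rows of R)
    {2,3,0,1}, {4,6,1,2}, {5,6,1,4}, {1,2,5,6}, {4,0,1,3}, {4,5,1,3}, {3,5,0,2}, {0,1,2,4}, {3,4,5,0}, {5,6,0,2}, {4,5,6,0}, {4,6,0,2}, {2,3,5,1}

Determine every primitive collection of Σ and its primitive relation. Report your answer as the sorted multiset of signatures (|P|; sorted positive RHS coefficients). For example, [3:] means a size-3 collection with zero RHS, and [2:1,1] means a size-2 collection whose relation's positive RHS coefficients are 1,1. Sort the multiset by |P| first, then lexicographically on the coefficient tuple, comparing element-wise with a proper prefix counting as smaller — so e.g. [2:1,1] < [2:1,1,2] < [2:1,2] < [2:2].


Minimal non-faces — 5 found among 7 rays, 13 max cones:

  • {3,6}:  v_{3} + v_{6} = v_{5}  ⟹  sig = [2:1]
  • {2,3,4}:  v_{2} + v_{3} + v_{4} = 0  ⟹  sig = [3:]
  • {0,1,6}:  v_{0} + v_{1} + v_{6} = v_{3}  ⟹  sig = [3:1]
  • {2,4,5}:  v_{2} + v_{4} + v_{5} = v_{6}  ⟹  sig = [3:1]
  • {0,1,5}:  v_{0} + v_{1} + v_{5} = 2·v_{3}  ⟹  sig = [3:2]

Signatures (|P|; sorted positive RHS coefficients), sorted:
[[2:1], [3:], [3:1], [3:1], [3:2]]


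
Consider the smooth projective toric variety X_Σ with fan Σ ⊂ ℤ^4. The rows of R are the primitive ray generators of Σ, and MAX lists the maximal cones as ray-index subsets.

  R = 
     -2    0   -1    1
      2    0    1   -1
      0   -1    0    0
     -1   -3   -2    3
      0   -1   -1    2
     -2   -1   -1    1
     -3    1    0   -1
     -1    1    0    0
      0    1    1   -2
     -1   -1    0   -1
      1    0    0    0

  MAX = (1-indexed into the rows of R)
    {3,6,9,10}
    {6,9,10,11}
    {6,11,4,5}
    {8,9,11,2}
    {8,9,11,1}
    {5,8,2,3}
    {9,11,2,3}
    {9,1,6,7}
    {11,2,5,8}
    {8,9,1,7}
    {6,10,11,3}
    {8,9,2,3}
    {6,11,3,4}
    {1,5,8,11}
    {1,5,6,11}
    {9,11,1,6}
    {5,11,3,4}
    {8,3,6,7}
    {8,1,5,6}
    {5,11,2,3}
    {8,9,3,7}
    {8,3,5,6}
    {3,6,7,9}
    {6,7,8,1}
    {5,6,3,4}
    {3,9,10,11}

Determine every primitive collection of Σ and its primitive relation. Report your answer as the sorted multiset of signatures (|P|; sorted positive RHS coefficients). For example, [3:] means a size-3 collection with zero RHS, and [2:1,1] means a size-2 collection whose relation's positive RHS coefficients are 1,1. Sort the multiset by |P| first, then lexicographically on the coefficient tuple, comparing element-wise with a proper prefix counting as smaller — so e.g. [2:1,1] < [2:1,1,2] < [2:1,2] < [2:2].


|primitive collections| = 23. Relations:

  P={1,2}:  v_{1} + v_{2} = 0  ⇒ sig = [2:]
  P={5,9}:  v_{5} + v_{9} = 0  ⇒ sig = [2:]
  P={1,3}:  v_{1} + v_{3} = v_{6}  ⇒ sig = [2:1]
  P={2,6}:  v_{2} + v_{6} = v_{3}  ⇒ sig = [2:1]
  P={4,8}:  v_{4} + v_{8} = v_{5} + v_{6}  ⇒ sig = [2:1,1]
  P={5,7}:  v_{5} + v_{7} = v_{6} + v_{8}  ⇒ sig = [2:1,1]
  P={7,11}:  v_{7} + v_{11} = v_{1} + v_{9}  ⇒ sig = [2:1,1]
  P={8,10}:  v_{8} + v_{10} = v_{6} + v_{9}  ⇒ sig = [2:1,1]
  P={2,7}:  v_{2} + v_{7} = v_{3} + v_{8} + v_{9}  ⇒ sig = [2:1,1,1]
  P={4,9}:  v_{4} + v_{9} = v_{3} + v_{6} + v_{11}  ⇒ sig = [2:1,1,1]
  P={5,10}:  v_{5} + v_{10} = v_{3} + v_{6} + v_{11}  ⇒ sig = [2:1,1,1]
  P={1,4}:  v_{1} + v_{4} = v_{5} + 2·v_{6} + v_{11}  ⇒ sig = [2:1,1,2]
  P={1,10}:  v_{1} + v_{10} = 2·v_{6} + v_{9} + v_{11}  ⇒ sig = [2:1,1,2]
  P={2,4}:  v_{2} + v_{4} = 2·v_{3} + v_{5} + v_{11}  ⇒ sig = [2:1,1,2]
  P={2,10}:  v_{2} + v_{10} = 2·v_{3} + v_{9} + v_{11}  ⇒ sig = [2:1,1,2]
  P={4,7}:  v_{4} + v_{7} = 2·v_{6}  ⇒ sig = [2:2]
  P={7,10}:  v_{7} + v_{10} = 2·v_{6} + 2·v_{9}  ⇒ sig = [2:2,2]
  P={4,10}:  v_{4} + v_{10} = 2·v_{3} + 2·v_{6} + 2·v_{11}  ⇒ sig = [2:2,2,2]
  P={3,8,11}:  v_{3} + v_{8} + v_{11} = 0  ⇒ sig = [3:]
  P={6,8,9}:  v_{6} + v_{8} + v_{9} = v_{7}  ⇒ sig = [3:1]
  P={6,8,11}:  v_{6} + v_{8} + v_{11} = v_{1}  ⇒ sig = [3:1]
  P={3,5,6,11}:  v_{3} + v_{5} + v_{6} + v_{11} = v_{4}  ⇒ sig = [4:1]
  P={3,6,9,11}:  v_{3} + v_{6} + v_{9} + v_{11} = v_{10}  ⇒ sig = [4:1]

Signatures (|P|; sorted positive RHS coefficients), sorted:
    [2:]
    [2:]
    [2:1]
    [2:1]
    [2:1,1]
    [2:1,1]
    [2:1,1]
    [2:1,1]
    [2:1,1,1]
    [2:1,1,1]
    [2:1,1,1]
    [2:1,1,2]
    [2:1,1,2]
    [2:1,1,2]
    [2:1,1,2]
    [2:2]
    [2:2,2]
    [2:2,2,2]
    [3:]
    [3:1]
    [3:1]
    [4:1]
    [4:1]


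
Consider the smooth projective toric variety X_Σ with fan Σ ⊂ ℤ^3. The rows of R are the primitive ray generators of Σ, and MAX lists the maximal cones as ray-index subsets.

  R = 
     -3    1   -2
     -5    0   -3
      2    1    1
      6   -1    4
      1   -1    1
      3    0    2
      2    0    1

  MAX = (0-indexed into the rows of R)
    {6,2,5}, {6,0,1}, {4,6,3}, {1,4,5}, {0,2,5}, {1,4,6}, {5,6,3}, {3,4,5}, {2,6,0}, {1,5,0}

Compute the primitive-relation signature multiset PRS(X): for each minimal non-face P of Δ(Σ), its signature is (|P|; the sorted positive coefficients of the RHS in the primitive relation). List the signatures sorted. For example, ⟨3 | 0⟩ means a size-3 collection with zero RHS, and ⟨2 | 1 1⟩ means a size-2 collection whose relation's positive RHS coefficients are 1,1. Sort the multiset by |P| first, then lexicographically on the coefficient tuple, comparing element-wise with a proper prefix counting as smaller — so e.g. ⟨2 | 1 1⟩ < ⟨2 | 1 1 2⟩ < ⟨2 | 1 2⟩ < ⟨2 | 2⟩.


Primitive collections (9):

  • {0,3}:  v_{0} + v_{3} = v_{5} — sig = ⟨2 | 1⟩
  • {1,2}:  v_{1} + v_{2} = v_{0} — sig = ⟨2 | 1⟩
  • {1,3}:  v_{1} + v_{3} = v_{4} — sig = ⟨2 | 1⟩
  • {2,4}:  v_{2} + v_{4} = v_{5} — sig = ⟨2 | 1⟩
  • {0,4}:  v_{0} + v_{4} = v_{1} + v_{5} — sig = ⟨2 | 1 1⟩
  • {2,3}:  v_{2} + v_{3} = 2·v_{5} + v_{6} — sig = ⟨2 | 1 2⟩
  • {1,5,6}:  v_{1} + v_{5} + v_{6} = 0 — sig = ⟨3 | 0⟩
  • {0,5,6}:  v_{0} + v_{5} + v_{6} = v_{2} — sig = ⟨3 | 1⟩
  • {4,5,6}:  v_{4} + v_{5} + v_{6} = v_{3} — sig = ⟨3 | 1⟩

Hence PRS(X_Σ) =
    ⟨2 | 1⟩
    ⟨2 | 1⟩
    ⟨2 | 1⟩
    ⟨2 | 1⟩
    ⟨2 | 1 1⟩
    ⟨2 | 1 2⟩
    ⟨3 | 0⟩
    ⟨3 | 1⟩
    ⟨3 | 1⟩


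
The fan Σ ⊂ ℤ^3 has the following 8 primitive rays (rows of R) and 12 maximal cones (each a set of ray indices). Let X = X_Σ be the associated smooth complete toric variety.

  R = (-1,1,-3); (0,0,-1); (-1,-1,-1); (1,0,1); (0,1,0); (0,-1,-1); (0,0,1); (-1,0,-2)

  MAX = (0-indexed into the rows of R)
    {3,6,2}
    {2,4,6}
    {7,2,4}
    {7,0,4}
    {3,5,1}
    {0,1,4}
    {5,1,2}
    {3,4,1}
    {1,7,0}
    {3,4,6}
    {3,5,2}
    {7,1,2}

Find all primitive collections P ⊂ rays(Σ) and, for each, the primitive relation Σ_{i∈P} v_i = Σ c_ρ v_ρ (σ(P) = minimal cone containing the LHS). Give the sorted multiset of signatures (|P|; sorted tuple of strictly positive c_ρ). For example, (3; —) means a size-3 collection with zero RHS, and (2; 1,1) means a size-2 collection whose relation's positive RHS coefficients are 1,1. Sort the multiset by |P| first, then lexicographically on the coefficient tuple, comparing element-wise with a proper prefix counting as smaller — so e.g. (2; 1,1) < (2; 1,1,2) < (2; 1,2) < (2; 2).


14 collections generate NE(X_Σ); each relation:

  • {1,6}:  v_{1} + v_{6} = 0  ⟹  sig = (2; —)
  • {3,7}:  v_{3} + v_{7} = v_{1}  ⟹  sig = (2; 1)
  • {4,5}:  v_{4} + v_{5} = v_{1}  ⟹  sig = (2; 1)
  • {0,6}:  v_{0} + v_{6} = v_{4} + v_{7}  ⟹  sig = (2; 1,1)
  • {5,6}:  v_{5} + v_{6} = v_{2} + v_{3}  ⟹  sig = (2; 1,1)
  • {6,7}:  v_{6} + v_{7} = v_{2} + v_{4}  ⟹  sig = (2; 1,1)
  • {0,3}:  v_{0} + v_{3} = 2·v_{1} + v_{4}  ⟹  sig = (2; 1,2)
  • {0,5}:  v_{0} + v_{5} = 2·v_{1} + v_{7}  ⟹  sig = (2; 1,2)
  • {5,7}:  v_{5} + v_{7} = 2·v_{1} + v_{2}  ⟹  sig = (2; 1,2)
  • {0,2}:  v_{0} + v_{2} = 2·v_{7}  ⟹  sig = (2; 2)
  • {2,3,4}:  v_{2} + v_{3} + v_{4} = 0  ⟹  sig = (3; —)
  • {1,2,3}:  v_{1} + v_{2} + v_{3} = v_{5}  ⟹  sig = (3; 1)
  • {1,2,4}:  v_{1} + v_{2} + v_{4} = v_{7}  ⟹  sig = (3; 1)
  • {1,4,7}:  v_{1} + v_{4} + v_{7} = v_{0}  ⟹  sig = (3; 1)

Sorted signature multiset PRS(X):
{ (2; —),  (2; 1) ×2,  (2; 1,1) ×3,  (2; 1,2) ×3,  (2; 2),  (3; —),  (3; 1) ×3 }


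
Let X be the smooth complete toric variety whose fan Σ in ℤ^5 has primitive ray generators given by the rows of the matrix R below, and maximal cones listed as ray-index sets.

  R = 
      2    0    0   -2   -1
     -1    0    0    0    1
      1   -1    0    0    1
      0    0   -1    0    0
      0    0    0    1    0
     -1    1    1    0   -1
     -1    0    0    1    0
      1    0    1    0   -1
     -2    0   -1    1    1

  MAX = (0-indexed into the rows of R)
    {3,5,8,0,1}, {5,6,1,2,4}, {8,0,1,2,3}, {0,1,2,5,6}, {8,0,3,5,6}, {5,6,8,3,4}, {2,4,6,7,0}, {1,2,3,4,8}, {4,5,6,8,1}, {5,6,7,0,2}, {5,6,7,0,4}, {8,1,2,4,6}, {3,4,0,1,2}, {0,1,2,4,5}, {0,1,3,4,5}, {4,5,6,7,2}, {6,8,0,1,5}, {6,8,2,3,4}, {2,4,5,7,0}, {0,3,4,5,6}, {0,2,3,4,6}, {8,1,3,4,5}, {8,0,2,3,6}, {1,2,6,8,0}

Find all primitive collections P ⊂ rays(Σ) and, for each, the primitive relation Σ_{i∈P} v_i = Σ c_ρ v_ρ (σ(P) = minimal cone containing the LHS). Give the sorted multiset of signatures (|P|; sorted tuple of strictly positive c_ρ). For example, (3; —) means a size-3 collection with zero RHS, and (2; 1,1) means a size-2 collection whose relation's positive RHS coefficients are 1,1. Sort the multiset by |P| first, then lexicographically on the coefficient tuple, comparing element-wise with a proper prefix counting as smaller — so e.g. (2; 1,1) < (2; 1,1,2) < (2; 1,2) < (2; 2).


Σ has 9 primitive collections:

  {7,8}:  v_{7} + v_{8} = v_{6}  ⟹  sig = (2; 1)
  {1,7}:  v_{1} + v_{7} = v_{2} + v_{5}  ⟹  sig = (2; 1,1)
  {3,7}:  v_{3} + v_{7} = v_{0} + v_{4} + v_{6}  ⟹  sig = (2; 1,1,1)
  {2,3,5}:  v_{2} + v_{3} + v_{5} = 0  ⟹  sig = (3; —)
  {0,4,8}:  v_{0} + v_{4} + v_{8} = v_{3}  ⟹  sig = (3; 1)
  {1,3,6}:  v_{1} + v_{3} + v_{6} = v_{8}  ⟹  sig = (3; 1)
  {2,5,8}:  v_{2} + v_{5} + v_{8} = v_{1} + v_{6}  ⟹  sig = (3; 1,1)
  {0,1,4,6}:  v_{0} + v_{1} + v_{4} + v_{6} = 0  ⟹  sig = (4; —)
  {0,2,4,5,6}:  v_{0} + v_{2} + v_{4} + v_{5} + v_{6} = v_{7}  ⟹  sig = (5; 1)

so the primitive-relation signature multiset is
    |P|=2: 3 collections, coeffs (1), (1,1), (1,1,1)
    |P|=3: 4 collections, coeffs (), (1), (1), (1,1)
    |P|=4: 1 collection, coeffs ()
    |P|=5: 1 collection, coeffs (1)


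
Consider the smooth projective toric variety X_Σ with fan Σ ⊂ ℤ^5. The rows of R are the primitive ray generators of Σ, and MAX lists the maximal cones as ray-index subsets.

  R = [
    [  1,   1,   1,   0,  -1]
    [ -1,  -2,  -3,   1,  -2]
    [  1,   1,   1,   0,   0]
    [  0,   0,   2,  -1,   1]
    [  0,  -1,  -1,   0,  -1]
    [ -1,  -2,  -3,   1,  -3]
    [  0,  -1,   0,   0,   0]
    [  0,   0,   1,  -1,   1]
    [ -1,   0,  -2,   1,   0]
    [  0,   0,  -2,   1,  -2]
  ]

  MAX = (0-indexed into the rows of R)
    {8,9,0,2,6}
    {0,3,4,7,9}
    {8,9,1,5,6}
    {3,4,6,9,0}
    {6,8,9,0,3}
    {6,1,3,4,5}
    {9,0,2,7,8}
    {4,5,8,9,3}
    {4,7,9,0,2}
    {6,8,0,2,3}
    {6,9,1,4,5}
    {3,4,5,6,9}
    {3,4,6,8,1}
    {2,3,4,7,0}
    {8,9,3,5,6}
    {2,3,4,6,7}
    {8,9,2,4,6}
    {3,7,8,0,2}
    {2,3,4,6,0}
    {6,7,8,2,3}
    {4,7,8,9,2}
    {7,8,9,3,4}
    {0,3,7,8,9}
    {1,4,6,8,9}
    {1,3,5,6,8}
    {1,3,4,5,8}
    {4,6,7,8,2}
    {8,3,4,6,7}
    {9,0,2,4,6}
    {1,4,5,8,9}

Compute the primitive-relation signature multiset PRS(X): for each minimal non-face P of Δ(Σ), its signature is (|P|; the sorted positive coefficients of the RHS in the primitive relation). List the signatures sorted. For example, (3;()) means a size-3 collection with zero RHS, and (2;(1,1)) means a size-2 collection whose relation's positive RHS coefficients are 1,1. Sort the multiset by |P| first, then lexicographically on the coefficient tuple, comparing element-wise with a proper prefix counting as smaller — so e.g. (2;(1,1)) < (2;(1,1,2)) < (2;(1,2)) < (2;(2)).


14 collections generate NE(X_Σ); each relation:

  P={1,2}:  v_{1} + v_{2} = v_{6} + v_{9}  →  sig = (2;(1,1))
  P={0,1}:  v_{0} + v_{1} = v_{3} + v_{6} + 2·v_{9}  →  sig = (2;(1,1,2))
  P={1,7}:  v_{1} + v_{7} = v_{3} + 2·v_{4} + v_{8}  →  sig = (2;(1,1,2))
  P={2,5}:  v_{2} + v_{5} = v_{3} + v_{6} + 2·v_{9}  →  sig = (2;(1,1,2))
  P={5,7}:  v_{5} + v_{7} = 2·v_{3} + 2·v_{4} + v_{8} + v_{9}  →  sig = (2;(1,1,2,2))
  P={0,5}:  v_{0} + v_{5} = 2·v_{3} + v_{6} + 3·v_{9}  →  sig = (2;(1,2,3))
  P={0,4,8}:  v_{0} + v_{4} + v_{8} = v_{9}  →  sig = (3;(1))
  P={1,3,9}:  v_{1} + v_{3} + v_{9} = v_{5}  →  sig = (3;(1))
  P={2,3,9}:  v_{2} + v_{3} + v_{9} = v_{0}  →  sig = (3;(1))
  P={6,7,9}:  v_{6} + v_{7} + v_{9} = v_{4}  →  sig = (3;(1))
  P={0,6,7}:  v_{0} + v_{6} + v_{7} = v_{2} + v_{3} + v_{4}  →  sig = (3;(1,1,1))
  P={2,3,4,8}:  v_{2} + v_{3} + v_{4} + v_{8} = 0  →  sig = (4;())
  P={4,5,6,8}:  v_{4} + v_{5} + v_{6} + v_{8} = 2·v_{1}  →  sig = (4;(2))
  P={3,4,6,8,9}:  v_{3} + v_{4} + v_{6} + v_{8} + v_{9} = v_{1}  →  sig = (5;(1))

so the primitive-relation signature multiset is
{ (2;(1,1)),  (2;(1,1,2)) ×3,  (2;(1,1,2,2)),  (2;(1,2,3)),  (3;(1)) ×4,  (3;(1,1,1)),  (4;()),  (4;(2)),  (5;(1)) }


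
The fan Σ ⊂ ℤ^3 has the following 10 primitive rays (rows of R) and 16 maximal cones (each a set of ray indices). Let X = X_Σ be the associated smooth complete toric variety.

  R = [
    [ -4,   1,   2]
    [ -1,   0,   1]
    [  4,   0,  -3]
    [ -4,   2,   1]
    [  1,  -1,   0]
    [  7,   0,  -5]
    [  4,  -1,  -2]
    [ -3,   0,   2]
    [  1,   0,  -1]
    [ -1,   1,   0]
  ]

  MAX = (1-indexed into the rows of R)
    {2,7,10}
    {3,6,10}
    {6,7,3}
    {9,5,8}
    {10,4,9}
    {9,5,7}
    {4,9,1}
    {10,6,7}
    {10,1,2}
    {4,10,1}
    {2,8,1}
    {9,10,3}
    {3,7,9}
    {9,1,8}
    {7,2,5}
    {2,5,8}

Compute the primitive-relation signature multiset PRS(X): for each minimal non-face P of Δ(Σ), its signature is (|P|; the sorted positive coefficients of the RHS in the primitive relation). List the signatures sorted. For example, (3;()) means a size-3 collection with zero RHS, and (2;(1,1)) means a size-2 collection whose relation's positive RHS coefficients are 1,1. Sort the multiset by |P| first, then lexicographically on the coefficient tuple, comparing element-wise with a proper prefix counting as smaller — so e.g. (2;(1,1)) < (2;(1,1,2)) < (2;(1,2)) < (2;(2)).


Σ has 24 primitive collections:

  P={1,7}:  v_{1} + v_{7} = 0 ; sig = (2;())
  P={2,9}:  v_{2} + v_{9} = 0 ; sig = (2;())
  P={5,10}:  v_{5} + v_{10} = 0 ; sig = (2;())
  P={1,5}:  v_{1} + v_{5} = v_{8} ; sig = (2;(1))
  P={3,8}:  v_{3} + v_{8} = v_{9} ; sig = (2;(1))
  P={6,8}:  v_{6} + v_{8} = v_{3} ; sig = (2;(1))
  P={7,8}:  v_{7} + v_{8} = v_{5} ; sig = (2;(1))
  P={8,10}:  v_{8} + v_{10} = v_{1} ; sig = (2;(1))
  P={1,3}:  v_{1} + v_{3} = v_{9} + v_{10} ; sig = (2;(1,1))
  P={1,6}:  v_{1} + v_{6} = v_{3} + v_{10} ; sig = (2;(1,1))
  P={2,3}:  v_{2} + v_{3} = v_{7} + v_{10} ; sig = (2;(1,1))
  P={2,4}:  v_{2} + v_{4} = v_{1} + v_{10} ; sig = (2;(1,1))
  P={3,5}:  v_{3} + v_{5} = v_{7} + v_{9} ; sig = (2;(1,1))
  P={4,5}:  v_{4} + v_{5} = v_{1} + v_{9} ; sig = (2;(1,1))
  P={4,7}:  v_{4} + v_{7} = v_{9} + v_{10} ; sig = (2;(1,1))
  P={5,6}:  v_{5} + v_{6} = v_{3} + v_{7} ; sig = (2;(1,1))
  P={4,6}:  v_{4} + v_{6} = v_{3} + v_{9} + 2·v_{10} ; sig = (2;(1,1,2))
  P={4,8}:  v_{4} + v_{8} = 2·v_{1} + v_{9} ; sig = (2;(1,2))
  P={6,9}:  v_{6} + v_{9} = 2·v_{3} ; sig = (2;(2))
  P={2,6}:  v_{2} + v_{6} = 2·v_{7} + 2·v_{10} ; sig = (2;(2,2))
  P={3,4}:  v_{3} + v_{4} = 2·v_{9} + 2·v_{10} ; sig = (2;(2,2))
  P={1,9,10}:  v_{1} + v_{9} + v_{10} = v_{4} ; sig = (3;(1))
  P={3,7,10}:  v_{3} + v_{7} + v_{10} = v_{6} ; sig = (3;(1))
  P={7,9,10}:  v_{7} + v_{9} + v_{10} = v_{3} ; sig = (3;(1))

so the primitive-relation signature multiset is
    (2;())
    (2;())
    (2;())
    (2;(1))
    (2;(1))
    (2;(1))
    (2;(1))
    (2;(1))
    (2;(1,1))
    (2;(1,1))
    (2;(1,1))
    (2;(1,1))
    (2;(1,1))
    (2;(1,1))
    (2;(1,1))
    (2;(1,1))
    (2;(1,1,2))
    (2;(1,2))
    (2;(2))
    (2;(2,2))
    (2;(2,2))
    (3;(1))
    (3;(1))
    (3;(1))


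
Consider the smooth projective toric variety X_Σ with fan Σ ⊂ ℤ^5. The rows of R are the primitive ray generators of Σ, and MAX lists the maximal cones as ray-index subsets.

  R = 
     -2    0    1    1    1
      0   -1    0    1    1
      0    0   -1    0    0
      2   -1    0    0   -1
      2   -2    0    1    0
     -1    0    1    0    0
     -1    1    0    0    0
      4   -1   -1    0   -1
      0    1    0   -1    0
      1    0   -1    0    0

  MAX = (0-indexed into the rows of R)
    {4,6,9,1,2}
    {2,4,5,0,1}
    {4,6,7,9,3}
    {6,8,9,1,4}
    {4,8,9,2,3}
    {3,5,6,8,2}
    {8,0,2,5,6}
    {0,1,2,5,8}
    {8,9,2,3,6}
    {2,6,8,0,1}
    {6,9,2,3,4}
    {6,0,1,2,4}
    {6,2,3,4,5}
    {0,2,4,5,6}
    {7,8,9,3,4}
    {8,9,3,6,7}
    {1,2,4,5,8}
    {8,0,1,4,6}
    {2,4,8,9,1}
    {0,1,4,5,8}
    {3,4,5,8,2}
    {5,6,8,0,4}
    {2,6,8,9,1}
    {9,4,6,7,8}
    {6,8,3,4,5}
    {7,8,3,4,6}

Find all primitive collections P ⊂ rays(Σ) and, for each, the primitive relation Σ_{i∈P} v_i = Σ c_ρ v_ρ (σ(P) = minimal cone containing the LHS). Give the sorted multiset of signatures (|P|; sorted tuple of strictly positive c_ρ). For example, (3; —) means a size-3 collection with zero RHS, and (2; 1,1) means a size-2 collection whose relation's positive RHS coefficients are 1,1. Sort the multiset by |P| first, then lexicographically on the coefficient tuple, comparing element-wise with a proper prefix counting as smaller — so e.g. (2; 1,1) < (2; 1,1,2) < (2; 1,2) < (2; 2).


Σ has 12 primitive collections:

  P = {5,9}:  v_{5} + v_{9} = 0 — sig = (2; —)
  P = {1,3}:  v_{1} + v_{3} = v_{4} — sig = (2; 1)
  P = {0,9}:  v_{0} + v_{9} = v_{1} + v_{6} — sig = (2; 1,1)
  P = {0,3}:  v_{0} + v_{3} = v_{4} + v_{5} + v_{6} — sig = (2; 1,1,1)
  P = {5,7}:  v_{5} + v_{7} = v_{3} + v_{4} + v_{6} + v_{8} — sig = (2; 1,1,1,1)
  P = {1,7}:  v_{1} + v_{7} = 2·v_{4} + v_{6} + v_{8} + v_{9} — sig = (2; 1,1,1,2)
  P = {2,7}:  v_{2} + v_{7} = v_{3} + 2·v_{9} — sig = (2; 1,2)
  P = {0,7}:  v_{0} + v_{7} = 2·v_{4} + 2·v_{6} + v_{8} — sig = (2; 1,2,2)
  P = {1,5,6}:  v_{1} + v_{5} + v_{6} = v_{0} — sig = (3; 1)
  P = {0,2,4,8}:  v_{0} + v_{2} + v_{4} + v_{8} = v_{1} — sig = (4; 1)
  P = {2,4,6,8}:  v_{2} + v_{4} + v_{6} + v_{8} = v_{9} — sig = (4; 1)
  P = {3,4,6,8,9}:  v_{3} + v_{4} + v_{6} + v_{8} + v_{9} = v_{7} — sig = (5; 1)

Signatures (|P|; sorted positive RHS coefficients), sorted:
[(2; —), (2; 1), (2; 1,1), (2; 1,1,1), (2; 1,1,1,1), (2; 1,1,1,2), (2; 1,2), (2; 1,2,2), (3; 1), (4; 1), (4; 1), (5; 1)]


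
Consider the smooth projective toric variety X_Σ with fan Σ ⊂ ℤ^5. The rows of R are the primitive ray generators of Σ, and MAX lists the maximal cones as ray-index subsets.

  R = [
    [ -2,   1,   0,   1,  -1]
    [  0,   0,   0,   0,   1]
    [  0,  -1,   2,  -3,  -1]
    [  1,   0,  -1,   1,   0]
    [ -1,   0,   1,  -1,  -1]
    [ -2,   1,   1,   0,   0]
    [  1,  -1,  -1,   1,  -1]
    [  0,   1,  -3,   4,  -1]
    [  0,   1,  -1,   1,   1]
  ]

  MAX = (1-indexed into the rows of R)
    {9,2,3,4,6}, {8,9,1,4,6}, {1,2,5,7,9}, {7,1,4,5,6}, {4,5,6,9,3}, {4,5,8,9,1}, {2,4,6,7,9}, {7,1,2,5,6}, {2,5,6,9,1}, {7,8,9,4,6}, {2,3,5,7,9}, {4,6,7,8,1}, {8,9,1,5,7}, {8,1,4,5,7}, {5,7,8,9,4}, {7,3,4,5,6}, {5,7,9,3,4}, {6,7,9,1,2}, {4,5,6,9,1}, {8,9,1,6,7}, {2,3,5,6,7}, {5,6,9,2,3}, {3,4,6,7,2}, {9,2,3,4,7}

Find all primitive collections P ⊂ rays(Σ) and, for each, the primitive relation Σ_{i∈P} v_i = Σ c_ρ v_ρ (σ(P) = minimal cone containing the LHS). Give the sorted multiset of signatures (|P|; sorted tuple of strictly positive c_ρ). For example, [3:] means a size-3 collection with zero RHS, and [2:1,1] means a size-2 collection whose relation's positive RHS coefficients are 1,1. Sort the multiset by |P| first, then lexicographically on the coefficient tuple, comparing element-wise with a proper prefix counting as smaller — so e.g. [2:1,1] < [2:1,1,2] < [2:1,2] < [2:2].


9 minimal non-faces of Δ(Σ) (on 9 rays):

  P={3,8}:  v_{3} + v_{8} = v_{4} + 2·v_{5} + v_{7} + v_{9} ; sig = [2:1,1,1,2]
  P={2,8}:  v_{2} + v_{8} = v_{6} + 2·v_{7} + 2·v_{9} ; sig = [2:1,2,2]
  P={1,3}:  v_{1} + v_{3} = 2·v_{5} ; sig = [2:2]
  P={2,4,5}:  v_{2} + v_{4} + v_{5} = 0 ; sig = [3:]
  P={1,2,4}:  v_{1} + v_{2} + v_{4} = v_{6} + v_{7} + v_{9} ; sig = [3:1,1,1]
  P={5,6,8}:  v_{5} + v_{6} + v_{8} = 2·v_{1} + v_{4} ; sig = [3:1,2]
  P={1,4,7,9}:  v_{1} + v_{4} + v_{7} + v_{9} = v_{8} ; sig = [4:1]
  P={3,6,7,9}:  v_{3} + v_{6} + v_{7} + v_{9} = v_{5} ; sig = [4:1]
  P={5,6,7,9}:  v_{5} + v_{6} + v_{7} + v_{9} = v_{1} ; sig = [4:1]

Signatures (|P|; sorted positive RHS coefficients), sorted:
[[2:1,1,1,2], [2:1,2,2], [2:2], [3:], [3:1,1,1], [3:1,2], [4:1], [4:1], [4:1]]


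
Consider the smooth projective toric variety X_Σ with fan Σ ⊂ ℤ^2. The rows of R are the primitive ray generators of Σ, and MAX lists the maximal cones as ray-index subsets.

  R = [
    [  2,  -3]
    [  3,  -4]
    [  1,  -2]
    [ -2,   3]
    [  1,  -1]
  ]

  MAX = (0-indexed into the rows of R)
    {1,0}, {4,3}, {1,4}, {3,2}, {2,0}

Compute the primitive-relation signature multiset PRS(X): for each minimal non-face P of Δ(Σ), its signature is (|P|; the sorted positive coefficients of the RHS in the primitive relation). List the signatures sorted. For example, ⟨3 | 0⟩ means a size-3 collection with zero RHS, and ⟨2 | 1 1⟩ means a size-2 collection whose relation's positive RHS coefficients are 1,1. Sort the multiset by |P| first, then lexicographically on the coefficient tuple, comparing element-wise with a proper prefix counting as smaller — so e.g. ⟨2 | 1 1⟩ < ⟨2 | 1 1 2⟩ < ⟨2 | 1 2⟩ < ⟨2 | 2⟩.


The 5 primitive collections of Σ (r=5, n=2):

  • {0,3}:  v_{0} + v_{3} = 0 — sig = ⟨2 | 0⟩
  • {0,4}:  v_{0} + v_{4} = v_{1} — sig = ⟨2 | 1⟩
  • {1,3}:  v_{1} + v_{3} = v_{4} — sig = ⟨2 | 1⟩
  • {2,4}:  v_{2} + v_{4} = v_{0} — sig = ⟨2 | 1⟩
  • {1,2}:  v_{1} + v_{2} = 2·v_{0} — sig = ⟨2 | 2⟩

Sorted signature multiset PRS(X):
{ ⟨2 | 0⟩,  ⟨2 | 1⟩ ×3,  ⟨2 | 2⟩ }


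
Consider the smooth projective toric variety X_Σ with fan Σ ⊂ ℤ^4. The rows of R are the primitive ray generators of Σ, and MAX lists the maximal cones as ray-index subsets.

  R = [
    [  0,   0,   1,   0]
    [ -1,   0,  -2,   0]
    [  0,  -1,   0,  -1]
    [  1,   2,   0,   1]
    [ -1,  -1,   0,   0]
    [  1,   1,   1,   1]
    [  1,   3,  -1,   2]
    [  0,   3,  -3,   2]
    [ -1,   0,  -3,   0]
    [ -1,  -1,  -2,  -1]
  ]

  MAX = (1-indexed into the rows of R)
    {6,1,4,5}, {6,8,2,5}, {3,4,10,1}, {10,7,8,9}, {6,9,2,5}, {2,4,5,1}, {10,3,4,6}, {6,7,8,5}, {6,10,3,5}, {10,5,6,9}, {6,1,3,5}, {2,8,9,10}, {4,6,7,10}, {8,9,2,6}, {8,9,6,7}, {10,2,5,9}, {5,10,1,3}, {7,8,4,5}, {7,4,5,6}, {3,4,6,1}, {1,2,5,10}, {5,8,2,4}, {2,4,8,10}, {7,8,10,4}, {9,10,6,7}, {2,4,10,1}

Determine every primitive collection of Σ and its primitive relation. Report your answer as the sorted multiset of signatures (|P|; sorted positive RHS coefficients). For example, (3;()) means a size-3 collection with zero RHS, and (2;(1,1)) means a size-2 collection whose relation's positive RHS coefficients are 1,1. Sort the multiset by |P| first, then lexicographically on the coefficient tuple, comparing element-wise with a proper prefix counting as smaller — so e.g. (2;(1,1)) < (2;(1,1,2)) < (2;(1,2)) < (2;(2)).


The 21 primitive collections of Σ (r=10, n=4):

  • {1,9}:  v_{1} + v_{9} = v_{2}  ⟹  sig = (2;(1))
  • {2,3}:  v_{2} + v_{3} = v_{10}  ⟹  sig = (2;(1))
  • {2,7}:  v_{2} + v_{7} = v_{8}  ⟹  sig = (2;(1))
  • {3,8}:  v_{3} + v_{8} = v_{7} + v_{10}  ⟹  sig = (2;(1,1))
  • {4,9}:  v_{4} + v_{9} = v_{7} + v_{10}  ⟹  sig = (2;(1,1))
  • {3,7}:  v_{3} + v_{7} = v_{4} + v_{6} + v_{10}  ⟹  sig = (2;(1,1,1))
  • {1,8}:  v_{1} + v_{8} = v_{2} + 2·v_{4} + v_{5}  ⟹  sig = (2;(1,1,2))
  • {1,7}:  v_{1} + v_{7} = 2·v_{4} + v_{5}  ⟹  sig = (2;(1,2))
  • {3,9}:  v_{3} + v_{9} = v_{6} + 2·v_{10}  ⟹  sig = (2;(1,2))
  • {1,6,10}:  v_{1} + v_{6} + v_{10} = 0  ⟹  sig = (3;())
  • {3,4,5}:  v_{3} + v_{4} + v_{5} = 0  ⟹  sig = (3;())
  • {2,4,6}:  v_{2} + v_{4} + v_{6} = v_{7}  ⟹  sig = (3;(1))
  • {2,6,10}:  v_{2} + v_{6} + v_{10} = v_{9}  ⟹  sig = (3;(1))
  • {4,5,10}:  v_{4} + v_{5} + v_{10} = v_{2}  ⟹  sig = (3;(1))
  • {1,2,6}:  v_{1} + v_{2} + v_{6} = v_{4} + v_{5}  ⟹  sig = (3;(1,1))
  • {6,8,10}:  v_{6} + v_{8} + v_{10} = v_{7} + v_{9}  ⟹  sig = (3;(1,1))
  • {5,7,10}:  v_{5} + v_{7} + v_{10} = 2·v_{2} + v_{6}  ⟹  sig = (3;(1,2))
  • {5,8,10}:  v_{5} + v_{8} + v_{10} = 3·v_{2} + v_{6}  ⟹  sig = (3;(1,3))
  • {4,6,8}:  v_{4} + v_{6} + v_{8} = 2·v_{7}  ⟹  sig = (3;(2))
  • {5,7,9}:  v_{5} + v_{7} + v_{9} = 3·v_{2} + 2·v_{6}  ⟹  sig = (3;(2,3))
  • {5,8,9}:  v_{5} + v_{8} + v_{9} = 4·v_{2} + 2·v_{6}  ⟹  sig = (3;(2,4))

so the primitive-relation signature multiset is
    (2;(1))
    (2;(1))
    (2;(1))
    (2;(1,1))
    (2;(1,1))
    (2;(1,1,1))
    (2;(1,1,2))
    (2;(1,2))
    (2;(1,2))
    (3;())
    (3;())
    (3;(1))
    (3;(1))
    (3;(1))
    (3;(1,1))
    (3;(1,1))
    (3;(1,2))
    (3;(1,3))
    (3;(2))
    (3;(2,3))
    (3;(2,4))


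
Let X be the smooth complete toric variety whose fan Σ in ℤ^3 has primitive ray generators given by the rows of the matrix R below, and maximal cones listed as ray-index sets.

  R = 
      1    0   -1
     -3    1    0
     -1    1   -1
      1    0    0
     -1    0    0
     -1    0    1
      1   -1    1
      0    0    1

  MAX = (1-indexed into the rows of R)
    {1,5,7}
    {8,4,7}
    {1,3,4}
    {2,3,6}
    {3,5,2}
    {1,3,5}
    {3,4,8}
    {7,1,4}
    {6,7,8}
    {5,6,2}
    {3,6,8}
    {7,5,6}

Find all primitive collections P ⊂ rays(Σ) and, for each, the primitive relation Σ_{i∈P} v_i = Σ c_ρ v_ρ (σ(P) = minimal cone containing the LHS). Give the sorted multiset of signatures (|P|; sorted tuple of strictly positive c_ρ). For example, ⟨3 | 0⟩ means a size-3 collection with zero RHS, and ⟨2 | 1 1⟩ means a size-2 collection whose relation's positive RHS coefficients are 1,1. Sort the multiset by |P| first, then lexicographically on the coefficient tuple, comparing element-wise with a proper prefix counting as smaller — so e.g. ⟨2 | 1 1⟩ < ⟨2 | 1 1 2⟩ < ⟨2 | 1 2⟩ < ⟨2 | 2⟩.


Minimal non-faces — 11 found among 8 rays, 12 max cones:

  P = {1,6}:  v_{1} + v_{6} = 0  ⇒ sig = ⟨2 | 0⟩
  P = {3,7}:  v_{3} + v_{7} = 0  ⇒ sig = ⟨2 | 0⟩
  P = {4,5}:  v_{4} + v_{5} = 0  ⇒ sig = ⟨2 | 0⟩
  P = {1,8}:  v_{1} + v_{8} = v_{4}  ⇒ sig = ⟨2 | 1⟩
  P = {4,6}:  v_{4} + v_{6} = v_{8}  ⇒ sig = ⟨2 | 1⟩
  P = {5,8}:  v_{5} + v_{8} = v_{6}  ⇒ sig = ⟨2 | 1⟩
  P = {1,2}:  v_{1} + v_{2} = v_{3} + v_{5}  ⇒ sig = ⟨2 | 1 1⟩
  P = {2,4}:  v_{2} + v_{4} = v_{3} + v_{6}  ⇒ sig = ⟨2 | 1 1⟩
  P = {2,7}:  v_{2} + v_{7} = v_{5} + v_{6}  ⇒ sig = ⟨2 | 1 1⟩
  P = {2,8}:  v_{2} + v_{8} = v_{3} + 2·v_{6}  ⇒ sig = ⟨2 | 1 2⟩
  P = {3,5,6}:  v_{3} + v_{5} + v_{6} = v_{2}  ⇒ sig = ⟨3 | 1⟩

Signatures (|P|; sorted positive RHS coefficients), sorted:
[⟨2 | 0⟩, ⟨2 | 0⟩, ⟨2 | 0⟩, ⟨2 | 1⟩, ⟨2 | 1⟩, ⟨2 | 1⟩, ⟨2 | 1 1⟩, ⟨2 | 1 1⟩, ⟨2 | 1 1⟩, ⟨2 | 1 2⟩, ⟨3 | 1⟩]


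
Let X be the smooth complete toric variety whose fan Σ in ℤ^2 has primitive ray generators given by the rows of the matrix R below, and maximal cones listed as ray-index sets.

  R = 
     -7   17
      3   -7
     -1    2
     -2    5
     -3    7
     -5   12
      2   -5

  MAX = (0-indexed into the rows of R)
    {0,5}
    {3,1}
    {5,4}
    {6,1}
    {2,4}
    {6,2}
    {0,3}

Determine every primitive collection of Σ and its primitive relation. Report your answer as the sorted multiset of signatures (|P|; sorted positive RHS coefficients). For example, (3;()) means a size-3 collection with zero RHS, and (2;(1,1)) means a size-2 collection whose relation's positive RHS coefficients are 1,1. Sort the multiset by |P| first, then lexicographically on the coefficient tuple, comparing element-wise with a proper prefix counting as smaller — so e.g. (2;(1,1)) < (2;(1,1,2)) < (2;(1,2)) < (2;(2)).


Σ has 14 primitive collections:

  {1,4}:  v_{1} + v_{4} = 0  ⇒ sig = (2;())
  {3,6}:  v_{3} + v_{6} = 0  ⇒ sig = (2;())
  {0,6}:  v_{0} + v_{6} = v_{5}  ⇒ sig = (2;(1))
  {1,2}:  v_{1} + v_{2} = v_{6}  ⇒ sig = (2;(1))
  {1,5}:  v_{1} + v_{5} = v_{3}  ⇒ sig = (2;(1))
  {2,3}:  v_{2} + v_{3} = v_{4}  ⇒ sig = (2;(1))
  {3,4}:  v_{3} + v_{4} = v_{5}  ⇒ sig = (2;(1))
  {3,5}:  v_{3} + v_{5} = v_{0}  ⇒ sig = (2;(1))
  {4,6}:  v_{4} + v_{6} = v_{2}  ⇒ sig = (2;(1))
  {5,6}:  v_{5} + v_{6} = v_{4}  ⇒ sig = (2;(1))
  {0,2}:  v_{0} + v_{2} = v_{4} + v_{5}  ⇒ sig = (2;(1,1))
  {0,1}:  v_{0} + v_{1} = 2·v_{3}  ⇒ sig = (2;(2))
  {0,4}:  v_{0} + v_{4} = 2·v_{5}  ⇒ sig = (2;(2))
  {2,5}:  v_{2} + v_{5} = 2·v_{4}  ⇒ sig = (2;(2))

Sorted signature multiset PRS(X):
{ (2;()) ×2,  (2;(1)) ×8,  (2;(1,1)),  (2;(2)) ×3 }


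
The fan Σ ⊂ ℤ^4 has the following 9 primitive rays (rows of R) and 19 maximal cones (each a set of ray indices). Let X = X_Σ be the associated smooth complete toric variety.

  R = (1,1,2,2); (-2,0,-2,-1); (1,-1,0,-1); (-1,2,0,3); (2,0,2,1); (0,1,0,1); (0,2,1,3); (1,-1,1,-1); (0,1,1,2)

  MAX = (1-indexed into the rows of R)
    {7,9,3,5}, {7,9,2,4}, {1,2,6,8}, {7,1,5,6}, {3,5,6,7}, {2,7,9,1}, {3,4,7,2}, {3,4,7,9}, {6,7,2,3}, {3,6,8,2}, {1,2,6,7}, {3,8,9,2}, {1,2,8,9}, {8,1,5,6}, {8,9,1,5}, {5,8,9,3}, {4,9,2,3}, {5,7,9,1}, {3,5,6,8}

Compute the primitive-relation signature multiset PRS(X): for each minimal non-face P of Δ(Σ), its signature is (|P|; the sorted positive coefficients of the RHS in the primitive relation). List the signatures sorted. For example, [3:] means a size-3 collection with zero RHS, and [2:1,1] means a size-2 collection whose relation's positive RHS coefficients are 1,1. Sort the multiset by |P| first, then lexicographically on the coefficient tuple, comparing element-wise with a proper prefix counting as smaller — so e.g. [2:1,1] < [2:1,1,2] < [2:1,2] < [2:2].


The 9 primitive collections of Σ (r=9, n=4):

  P={2,5}:  v_{2} + v_{5} = 0 — sig = [2:]
  P={1,3}:  v_{1} + v_{3} = v_{5} — sig = [2:1]
  P={4,8}:  v_{4} + v_{8} = v_{9} — sig = [2:1]
  P={6,9}:  v_{6} + v_{9} = v_{7} — sig = [2:1]
  P={7,8}:  v_{7} + v_{8} = v_{1} — sig = [2:1]
  P={1,4}:  v_{1} + v_{4} = v_{7} + v_{9} — sig = [2:1,1]
  P={4,5}:  v_{4} + v_{5} = v_{3} + v_{7} + v_{9} — sig = [2:1,1,1]
  P={4,6}:  v_{4} + v_{6} = v_{2} + v_{3} + 2·v_{7} — sig = [2:1,1,2]
  P={2,3,7,9}:  v_{2} + v_{3} + v_{7} + v_{9} = v_{4} — sig = [4:1]

Sorted signature multiset PRS(X):
    [2:]
    [2:1]
    [2:1]
    [2:1]
    [2:1]
    [2:1,1]
    [2:1,1,1]
    [2:1,1,2]
    [4:1]


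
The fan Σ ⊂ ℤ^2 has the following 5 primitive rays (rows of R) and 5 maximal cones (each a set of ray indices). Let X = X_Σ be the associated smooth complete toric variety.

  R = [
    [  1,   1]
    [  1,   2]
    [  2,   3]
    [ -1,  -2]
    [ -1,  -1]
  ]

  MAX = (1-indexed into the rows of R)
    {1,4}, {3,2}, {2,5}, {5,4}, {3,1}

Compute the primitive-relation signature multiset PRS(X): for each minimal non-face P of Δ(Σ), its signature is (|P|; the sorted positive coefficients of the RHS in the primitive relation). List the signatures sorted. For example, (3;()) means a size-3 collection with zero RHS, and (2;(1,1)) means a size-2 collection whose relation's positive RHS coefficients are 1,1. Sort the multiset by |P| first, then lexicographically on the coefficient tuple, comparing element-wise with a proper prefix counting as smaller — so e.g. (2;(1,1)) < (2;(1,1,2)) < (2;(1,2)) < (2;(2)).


Δ(Σ) — 5 vertices, 5 min non-faces:

  {1,5}:  v_{1} + v_{5} = 0 ; sig = (2;())
  {2,4}:  v_{2} + v_{4} = 0 ; sig = (2;())
  {1,2}:  v_{1} + v_{2} = v_{3} ; sig = (2;(1))
  {3,4}:  v_{3} + v_{4} = v_{1} ; sig = (2;(1))
  {3,5}:  v_{3} + v_{5} = v_{2} ; sig = (2;(1))

so the primitive-relation signature multiset is
    |P|=2: 5 collections, coeffs (), (), (1), (1), (1)


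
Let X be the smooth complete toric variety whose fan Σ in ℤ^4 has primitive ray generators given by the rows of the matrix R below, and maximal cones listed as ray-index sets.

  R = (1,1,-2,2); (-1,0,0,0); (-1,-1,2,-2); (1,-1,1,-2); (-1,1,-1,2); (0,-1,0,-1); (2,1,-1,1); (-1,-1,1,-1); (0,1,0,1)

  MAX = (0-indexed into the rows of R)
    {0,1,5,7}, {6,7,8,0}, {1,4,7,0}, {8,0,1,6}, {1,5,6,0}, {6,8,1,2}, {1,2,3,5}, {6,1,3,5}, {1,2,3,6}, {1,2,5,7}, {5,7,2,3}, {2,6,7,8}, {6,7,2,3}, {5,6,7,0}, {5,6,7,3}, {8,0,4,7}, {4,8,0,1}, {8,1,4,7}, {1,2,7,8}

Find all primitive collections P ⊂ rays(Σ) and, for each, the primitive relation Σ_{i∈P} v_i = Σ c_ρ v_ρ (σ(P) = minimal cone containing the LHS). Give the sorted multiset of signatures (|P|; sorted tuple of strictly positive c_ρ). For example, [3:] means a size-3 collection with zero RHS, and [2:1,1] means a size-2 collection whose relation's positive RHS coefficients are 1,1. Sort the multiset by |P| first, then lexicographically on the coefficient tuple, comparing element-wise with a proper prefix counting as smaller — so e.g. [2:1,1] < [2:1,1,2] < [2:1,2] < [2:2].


|primitive collections| = 12. Relations:

  • {0,2}:  v_{0} + v_{2} = 0  ⟹  sig = [2:]
  • {3,4}:  v_{3} + v_{4} = 0  ⟹  sig = [2:]
  • {5,8}:  v_{5} + v_{8} = 0  ⟹  sig = [2:]
  • {0,3}:  v_{0} + v_{3} = v_{5} + v_{6}  ⟹  sig = [2:1,1]
  • {3,8}:  v_{3} + v_{8} = v_{2} + v_{6}  ⟹  sig = [2:1,1]
  • {4,6}:  v_{4} + v_{6} = v_{0} + v_{8}  ⟹  sig = [2:1,1]
  • {2,4}:  v_{2} + v_{4} = v_{1} + v_{7} + v_{8}  ⟹  sig = [2:1,1,1]
  • {4,5}:  v_{4} + v_{5} = v_{0} + v_{1} + v_{7}  ⟹  sig = [2:1,1,1]
  • {1,6,7}:  v_{1} + v_{6} + v_{7} = 0  ⟹  sig = [3:]
  • {2,5,6}:  v_{2} + v_{5} + v_{6} = v_{3}  ⟹  sig = [3:1]
  • {1,3,7}:  v_{1} + v_{3} + v_{7} = v_{2} + v_{5}  ⟹  sig = [3:1,1]
  • {0,1,7,8}:  v_{0} + v_{1} + v_{7} + v_{8} = v_{4}  ⟹  sig = [4:1]

Hence PRS(X_Σ) =
[[2:], [2:], [2:], [2:1,1], [2:1,1], [2:1,1], [2:1,1,1], [2:1,1,1], [3:], [3:1], [3:1,1], [4:1]]


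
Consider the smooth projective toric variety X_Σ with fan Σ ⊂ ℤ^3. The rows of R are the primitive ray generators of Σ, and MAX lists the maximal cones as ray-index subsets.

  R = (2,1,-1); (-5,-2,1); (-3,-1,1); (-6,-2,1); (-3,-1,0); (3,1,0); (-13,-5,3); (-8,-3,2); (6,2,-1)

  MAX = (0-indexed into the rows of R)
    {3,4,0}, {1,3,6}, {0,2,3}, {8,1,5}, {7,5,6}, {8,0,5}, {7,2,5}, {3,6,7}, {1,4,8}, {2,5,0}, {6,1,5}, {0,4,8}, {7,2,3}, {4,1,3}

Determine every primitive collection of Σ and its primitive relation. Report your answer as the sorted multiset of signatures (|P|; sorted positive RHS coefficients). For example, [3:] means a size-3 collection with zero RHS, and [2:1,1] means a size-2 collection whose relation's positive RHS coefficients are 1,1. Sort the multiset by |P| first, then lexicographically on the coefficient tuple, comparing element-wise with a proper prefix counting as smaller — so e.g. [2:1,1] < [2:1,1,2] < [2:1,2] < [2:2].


Minimal non-faces — 15 found among 9 rays, 14 max cones:

  {3,8}:  v_{3} + v_{8} = 0 ; sig = [2:]
  {4,5}:  v_{4} + v_{5} = 0 ; sig = [2:]
  {0,1}:  v_{0} + v_{1} = v_{4} ; sig = [2:1]
  {0,7}:  v_{0} + v_{7} = v_{3} ; sig = [2:1]
  {1,2}:  v_{1} + v_{2} = v_{7} ; sig = [2:1]
  {1,7}:  v_{1} + v_{7} = v_{6} ; sig = [2:1]
  {2,4}:  v_{2} + v_{4} = v_{3} ; sig = [2:1]
  {2,8}:  v_{2} + v_{8} = v_{5} ; sig = [2:1]
  {3,5}:  v_{3} + v_{5} = v_{2} ; sig = [2:1]
  {0,6}:  v_{0} + v_{6} = v_{1} + v_{3} ; sig = [2:1,1]
  {4,7}:  v_{4} + v_{7} = v_{1} + v_{3} ; sig = [2:1,1]
  {7,8}:  v_{7} + v_{8} = v_{1} + v_{5} ; sig = [2:1,1]
  {4,6}:  v_{4} + v_{6} = 2·v_{1} + v_{3} ; sig = [2:1,2]
  {6,8}:  v_{6} + v_{8} = 2·v_{1} + v_{5} ; sig = [2:1,2]
  {2,6}:  v_{2} + v_{6} = 2·v_{7} ; sig = [2:2]

Signatures (|P|; sorted positive RHS coefficients), sorted:
    [2:]
    [2:]
    [2:1]
    [2:1]
    [2:1]
    [2:1]
    [2:1]
    [2:1]
    [2:1]
    [2:1,1]
    [2:1,1]
    [2:1,1]
    [2:1,2]
    [2:1,2]
    [2:2]


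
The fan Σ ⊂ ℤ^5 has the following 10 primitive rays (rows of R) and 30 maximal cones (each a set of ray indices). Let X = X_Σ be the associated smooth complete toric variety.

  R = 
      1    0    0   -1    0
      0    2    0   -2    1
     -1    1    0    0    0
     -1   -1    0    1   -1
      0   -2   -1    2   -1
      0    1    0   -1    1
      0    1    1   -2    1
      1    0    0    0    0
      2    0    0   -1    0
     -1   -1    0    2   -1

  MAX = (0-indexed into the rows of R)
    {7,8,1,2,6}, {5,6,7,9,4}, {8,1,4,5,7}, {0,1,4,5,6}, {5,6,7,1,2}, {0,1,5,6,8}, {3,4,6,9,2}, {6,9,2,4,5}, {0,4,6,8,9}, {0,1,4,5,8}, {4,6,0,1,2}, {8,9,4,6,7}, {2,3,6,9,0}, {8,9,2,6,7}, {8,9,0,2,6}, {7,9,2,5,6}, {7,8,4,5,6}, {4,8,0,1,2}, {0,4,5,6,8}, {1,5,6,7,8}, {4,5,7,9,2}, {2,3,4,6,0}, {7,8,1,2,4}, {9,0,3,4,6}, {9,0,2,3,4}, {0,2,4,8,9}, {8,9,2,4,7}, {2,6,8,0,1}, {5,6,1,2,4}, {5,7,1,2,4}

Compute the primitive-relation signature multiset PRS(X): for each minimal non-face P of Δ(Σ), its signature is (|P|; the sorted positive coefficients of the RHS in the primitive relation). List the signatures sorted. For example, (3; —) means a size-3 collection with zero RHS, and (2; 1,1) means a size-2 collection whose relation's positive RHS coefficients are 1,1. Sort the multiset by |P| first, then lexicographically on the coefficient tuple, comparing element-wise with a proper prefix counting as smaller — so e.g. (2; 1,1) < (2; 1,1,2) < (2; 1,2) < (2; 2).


Σ has 15 primitive collections:

  P={0,7}:  v_{0} + v_{7} = v_{8}  so sig = (2; 1)
  P={1,9}:  v_{1} + v_{9} = v_{2}  so sig = (2; 1)
  P={3,7}:  v_{3} + v_{7} = v_{0} + v_{9}  so sig = (2; 1,1)
  P={3,5}:  v_{3} + v_{5} = v_{2} + v_{4} + v_{6}  so sig = (2; 1,1,1)
  P={1,3}:  v_{1} + v_{3} = v_{0} + 2·v_{2} + v_{4} + v_{6}  so sig = (2; 1,1,1,2)
  P={3,8}:  v_{3} + v_{8} = 2·v_{0} + v_{9}  so sig = (2; 1,2)
  P={0,5,9}:  v_{0} + v_{5} + v_{9} = 0  so sig = (3; —)
  P={0,2,5}:  v_{0} + v_{2} + v_{5} = v_{1}  so sig = (3; 1)
  P={5,8,9}:  v_{5} + v_{8} + v_{9} = v_{7}  so sig = (3; 1)
  P={2,5,8}:  v_{2} + v_{5} + v_{8} = v_{1} + v_{7}  so sig = (3; 1,1)
  P={2,4,6,7}:  v_{2} + v_{4} + v_{6} + v_{7} = 0  so sig = (4; —)
  P={2,4,6,8}:  v_{2} + v_{4} + v_{6} + v_{8} = v_{0}  so sig = (4; 1)
  P={1,4,6,7}:  v_{1} + v_{4} + v_{6} + v_{7} = v_{0} + v_{5}  so sig = (4; 1,1)
  P={1,4,6,8}:  v_{1} + v_{4} + v_{6} + v_{8} = 2·v_{0} + v_{5}  so sig = (4; 1,2)
  P={0,2,4,6,9}:  v_{0} + v_{2} + v_{4} + v_{6} + v_{9} = v_{3}  so sig = (5; 1)

Sorted signature multiset PRS(X):
[(2; 1), (2; 1), (2; 1,1), (2; 1,1,1), (2; 1,1,1,2), (2; 1,2), (3; —), (3; 1), (3; 1), (3; 1,1), (4; —), (4; 1), (4; 1,1), (4; 1,2), (5; 1)]


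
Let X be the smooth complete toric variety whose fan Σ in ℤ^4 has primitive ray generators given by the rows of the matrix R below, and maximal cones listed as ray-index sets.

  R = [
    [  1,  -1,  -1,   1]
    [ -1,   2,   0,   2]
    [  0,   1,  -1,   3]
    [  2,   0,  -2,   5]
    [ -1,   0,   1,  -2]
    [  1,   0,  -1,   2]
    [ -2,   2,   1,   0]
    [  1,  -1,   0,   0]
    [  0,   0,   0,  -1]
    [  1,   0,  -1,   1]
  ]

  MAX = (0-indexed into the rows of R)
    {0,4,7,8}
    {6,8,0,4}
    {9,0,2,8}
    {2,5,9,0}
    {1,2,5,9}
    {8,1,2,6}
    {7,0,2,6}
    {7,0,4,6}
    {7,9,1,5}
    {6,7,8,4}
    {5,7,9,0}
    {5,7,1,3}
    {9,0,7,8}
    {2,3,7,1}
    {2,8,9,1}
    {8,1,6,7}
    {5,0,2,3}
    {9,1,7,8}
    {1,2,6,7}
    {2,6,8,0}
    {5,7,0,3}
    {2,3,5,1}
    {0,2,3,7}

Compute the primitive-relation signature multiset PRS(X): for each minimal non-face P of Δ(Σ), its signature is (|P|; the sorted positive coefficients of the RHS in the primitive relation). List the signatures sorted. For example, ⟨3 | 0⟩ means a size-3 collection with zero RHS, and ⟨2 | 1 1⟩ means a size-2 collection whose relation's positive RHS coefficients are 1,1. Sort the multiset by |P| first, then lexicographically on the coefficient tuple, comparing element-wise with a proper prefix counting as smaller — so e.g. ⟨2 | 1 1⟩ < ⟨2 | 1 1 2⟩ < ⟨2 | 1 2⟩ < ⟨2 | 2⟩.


Σ has 16 primitive collections:

  {4,5}:  v_{4} + v_{5} = 0  ⇒ sig = ⟨2 | 0⟩
  {0,1}:  v_{0} + v_{1} = v_{2}  ⇒ sig = ⟨2 | 1⟩
  {1,4}:  v_{1} + v_{4} = v_{6}  ⇒ sig = ⟨2 | 1⟩
  {4,9}:  v_{4} + v_{9} = v_{8}  ⇒ sig = ⟨2 | 1⟩
  {5,6}:  v_{5} + v_{6} = v_{1}  ⇒ sig = ⟨2 | 1⟩
  {5,8}:  v_{5} + v_{8} = v_{9}  ⇒ sig = ⟨2 | 1⟩
  {2,4}:  v_{2} + v_{4} = v_{0} + v_{6}  ⇒ sig = ⟨2 | 1 1⟩
  {3,4}:  v_{3} + v_{4} = v_{2} + v_{7}  ⇒ sig = ⟨2 | 1 1⟩
  {6,9}:  v_{6} + v_{9} = v_{1} + v_{8}  ⇒ sig = ⟨2 | 1 1⟩
  {3,6}:  v_{3} + v_{6} = v_{1} + v_{2} + v_{7}  ⇒ sig = ⟨2 | 1 1 1⟩
  {3,8}:  v_{3} + v_{8} = 2·v_{5}  ⇒ sig = ⟨2 | 2⟩
  {3,9}:  v_{3} + v_{9} = 3·v_{5}  ⇒ sig = ⟨2 | 3⟩
  {2,5,7}:  v_{2} + v_{5} + v_{7} = v_{3}  ⇒ sig = ⟨3 | 1⟩
  {2,7,8}:  v_{2} + v_{7} + v_{8} = v_{5}  ⇒ sig = ⟨3 | 1⟩
  {2,7,9}:  v_{2} + v_{7} + v_{9} = 2·v_{5}  ⇒ sig = ⟨3 | 2⟩
  {0,6,7,8}:  v_{0} + v_{6} + v_{7} + v_{8} = 0  ⇒ sig = ⟨4 | 0⟩

Signatures (|P|; sorted positive RHS coefficients), sorted:
{ ⟨2 | 0⟩,  ⟨2 | 1⟩ ×5,  ⟨2 | 1 1⟩ ×3,  ⟨2 | 1 1 1⟩,  ⟨2 | 2⟩,  ⟨2 | 3⟩,  ⟨3 | 1⟩ ×2,  ⟨3 | 2⟩,  ⟨4 | 0⟩ }
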